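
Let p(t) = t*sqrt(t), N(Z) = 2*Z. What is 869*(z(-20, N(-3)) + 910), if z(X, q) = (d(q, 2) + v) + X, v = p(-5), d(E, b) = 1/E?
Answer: 4639591/6 - 4345*I*sqrt(5) ≈ 7.7327e+5 - 9715.7*I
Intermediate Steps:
p(t) = t**(3/2)
v = -5*I*sqrt(5) (v = (-5)**(3/2) = -5*I*sqrt(5) ≈ -11.18*I)
z(X, q) = X + 1/q - 5*I*sqrt(5) (z(X, q) = (1/q - 5*I*sqrt(5)) + X = X + 1/q - 5*I*sqrt(5))
869*(z(-20, N(-3)) + 910) = 869*((-20 + 1/(2*(-3)) - 5*I*sqrt(5)) + 910) = 869*((-20 + 1/(-6) - 5*I*sqrt(5)) + 910) = 869*((-20 - 1/6 - 5*I*sqrt(5)) + 910) = 869*((-121/6 - 5*I*sqrt(5)) + 910) = 869*(5339/6 - 5*I*sqrt(5)) = 4639591/6 - 4345*I*sqrt(5)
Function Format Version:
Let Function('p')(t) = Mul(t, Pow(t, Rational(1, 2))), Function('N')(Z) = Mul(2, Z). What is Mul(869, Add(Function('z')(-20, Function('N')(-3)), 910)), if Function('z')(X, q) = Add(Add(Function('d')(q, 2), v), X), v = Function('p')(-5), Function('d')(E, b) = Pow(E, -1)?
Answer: Add(Rational(4639591, 6), Mul(-4345, I, Pow(5, Rational(1, 2)))) ≈ Add(7.7327e+5, Mul(-9715.7, I))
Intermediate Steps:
Function('p')(t) = Pow(t, Rational(3, 2))
v = Mul(-5, I, Pow(5, Rational(1, 2))) (v = Pow(-5, Rational(3, 2)) = Mul(-5, I, Pow(5, Rational(1, 2))) ≈ Mul(-11.180, I))
Function('z')(X, q) = Add(X, Pow(q, -1), Mul(-5, I, Pow(5, Rational(1, 2)))) (Function('z')(X, q) = Add(Add(Pow(q, -1), Mul(-5, I, Pow(5, Rational(1, 2)))), X) = Add(X, Pow(q, -1), Mul(-5, I, Pow(5, Rational(1, 2)))))
Mul(869, Add(Function('z')(-20, Function('N')(-3)), 910)) = Mul(869, Add(Add(-20, Pow(Mul(2, -3), -1), Mul(-5, I, Pow(5, Rational(1, 2)))), 910)) = Mul(869, Add(Add(-20, Pow(-6, -1), Mul(-5, I, Pow(5, Rational(1, 2)))), 910)) = Mul(869, Add(Add(-20, Rational(-1, 6), Mul(-5, I, Pow(5, Rational(1, 2)))), 910)) = Mul(869, Add(Add(Rational(-121, 6), Mul(-5, I, Pow(5, Rational(1, 2)))), 910)) = Mul(869, Add(Rational(5339, 6), Mul(-5, I, Pow(5, Rational(1, 2))))) = Add(Rational(4639591, 6), Mul(-4345, I, Pow(5, Rational(1, 2))))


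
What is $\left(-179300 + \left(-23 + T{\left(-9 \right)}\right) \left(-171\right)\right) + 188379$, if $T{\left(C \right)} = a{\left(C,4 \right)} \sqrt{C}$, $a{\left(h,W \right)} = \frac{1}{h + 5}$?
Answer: $13012 + \frac{513 i}{4} \approx 13012.0 + 128.25 i$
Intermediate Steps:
$a{\left(h,W \right)} = \frac{1}{5 + h}$
$T{\left(C \right)} = \frac{\sqrt{C}}{5 + C}$
$\left(-179300 + \left(-23 + T{\left(-9 \right)}\right) \left(-171\right)\right) + 188379 = \left(-179300 + \left(-23 + \frac{\sqrt{-9}}{5 - 9}\right) \left(-171\right)\right) + 188379 = \left(-179300 + \left(-23 + \frac{3 i}{-4}\right) \left(-171\right)\right) + 188379 = \left(-179300 + \left(-23 + 3 i \left(- \frac{1}{4}\right)\right) \left(-171\right)\right) + 188379 = \left(-179300 + \left(-23 - \frac{3 i}{4}\right) \left(-171\right)\right) + 188379 = \left(-179300 + \left(3933 + \frac{513 i}{4}\right)\right) + 188379 = \left(-175367 + \frac{513 i}{4}\right) + 188379 = 13012 + \frac{513 i}{4}$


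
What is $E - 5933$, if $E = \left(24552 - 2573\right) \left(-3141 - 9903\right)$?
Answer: $-286700009$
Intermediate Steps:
$E = -286694076$ ($E = 21979 \left(-13044\right) = -286694076$)
$E - 5933 = -286694076 - 5933 = -286700009$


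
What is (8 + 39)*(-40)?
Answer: -1880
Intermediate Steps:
(8 + 39)*(-40) = 47*(-40) = -1880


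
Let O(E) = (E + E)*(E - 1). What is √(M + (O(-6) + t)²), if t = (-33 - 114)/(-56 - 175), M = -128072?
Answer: I*√14629951/11 ≈ 347.72*I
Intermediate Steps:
O(E) = 2*E*(-1 + E) (O(E) = (2*E)*(-1 + E) = 2*E*(-1 + E))
t = 7/11 (t = -147/(-231) = -147*(-1/231) = 7/11 ≈ 0.63636)
√(M + (O(-6) + t)²) = √(-128072 + (2*(-6)*(-1 - 6) + 7/11)²) = √(-128072 + (2*(-6)*(-7) + 7/11)²) = √(-128072 + (84 + 7/11)²) = √(-128072 + (931/11)²) = √(-128072 + 866761/121) = √(-14629951/121) = I*√14629951/11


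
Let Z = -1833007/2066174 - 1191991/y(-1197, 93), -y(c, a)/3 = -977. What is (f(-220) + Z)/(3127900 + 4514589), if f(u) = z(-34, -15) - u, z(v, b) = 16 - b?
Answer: -86198945587/4207507006239006 ≈ -2.0487e-5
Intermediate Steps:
f(u) = 31 - u (f(u) = (16 - 1*(-15)) - u = (16 + 15) - u = 31 - u)
y(c, a) = 2931 (y(c, a) = -3*(-977) = 2931)
Z = -224384850541/550541454 (Z = -1833007/2066174 - 1191991/2931 = -1833007*1/2066174 - 1191991*1/2931 = -166637/187834 - 1191991/2931 = -224384850541/550541454 ≈ -407.57)
(f(-220) + Z)/(3127900 + 4514589) = ((31 - 1*(-220)) - 224384850541/550541454)/(3127900 + 4514589) = ((31 + 220) - 224384850541/550541454)/7642489 = (251 - 224384850541/550541454)*(1/7642489) = -86198945587/550541454*1/7642489 = -86198945587/4207507006239006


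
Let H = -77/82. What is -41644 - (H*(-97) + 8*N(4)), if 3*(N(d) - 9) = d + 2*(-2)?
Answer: -3428181/82 ≈ -41807.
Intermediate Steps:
N(d) = 23/3 + d/3 (N(d) = 9 + (d + 2*(-2))/3 = 9 + (d - 4)/3 = 9 + (-4 + d)/3 = 9 + (-4/3 + d/3) = 23/3 + d/3)
H = -77/82 (H = -77*1/82 = -77/82 ≈ -0.93902)
-41644 - (H*(-97) + 8*N(4)) = -41644 - (-77/82*(-97) + 8*(23/3 + (⅓)*4)) = -41644 - (7469/82 + 8*(23/3 + 4/3)) = -41644 - (7469/82 + 8*9) = -41644 - (7469/82 + 72) = -41644 - 1*13373/82 = -41644 - 13373/82 = -3428181/82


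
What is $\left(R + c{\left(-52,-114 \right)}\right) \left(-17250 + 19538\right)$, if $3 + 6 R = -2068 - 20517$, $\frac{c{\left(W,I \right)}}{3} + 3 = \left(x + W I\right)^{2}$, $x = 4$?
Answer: $\frac{724578242960}{3} \approx 2.4153 \cdot 10^{11}$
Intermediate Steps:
$c{\left(W,I \right)} = -9 + 3 \left(4 + I W\right)^{2}$ ($c{\left(W,I \right)} = -9 + 3 \left(4 + W I\right)^{2} = -9 + 3 \left(4 + I W\right)^{2}$)
$R = - \frac{11294}{3}$ ($R = - \frac{1}{2} + \frac{-2068 - 20517}{6} = - \frac{1}{2} + \frac{1}{6} \left(-22585\right) = - \frac{1}{2} - \frac{22585}{6} = - \frac{11294}{3} \approx -3764.7$)
$\left(R + c{\left(-52,-114 \right)}\right) \left(-17250 + 19538\right) = \left(- \frac{11294}{3} - \left(9 - 3 \left(4 - -5928\right)^{2}\right)\right) \left(-17250 + 19538\right) = \left(- \frac{11294}{3} - \left(9 - 3 \left(4 + 5928\right)^{2}\right)\right) 2288 = \left(- \frac{11294}{3} - \left(9 - 3 \cdot 5932^{2}\right)\right) 2288 = \left(- \frac{11294}{3} + \left(-9 + 3 \cdot 35188624\right)\right) 2288 = \left(- \frac{11294}{3} + \left(-9 + 105565872\right)\right) 2288 = \left(- \frac{11294}{3} + 105565863\right) 2288 = \frac{316686295}{3} \cdot 2288 = \frac{724578242960}{3}$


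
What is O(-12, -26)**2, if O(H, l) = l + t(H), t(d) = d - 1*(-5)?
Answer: 1089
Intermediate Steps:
t(d) = 5 + d (t(d) = d + 5 = 5 + d)
O(H, l) = 5 + H + l (O(H, l) = l + (5 + H) = 5 + H + l)
O(-12, -26)**2 = (5 - 12 - 26)**2 = (-33)**2 = 1089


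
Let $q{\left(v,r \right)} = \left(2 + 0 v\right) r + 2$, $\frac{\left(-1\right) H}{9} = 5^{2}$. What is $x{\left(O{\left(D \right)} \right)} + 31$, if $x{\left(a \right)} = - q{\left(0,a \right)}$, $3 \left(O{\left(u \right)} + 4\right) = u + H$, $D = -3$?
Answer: $189$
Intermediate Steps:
$H = -225$ ($H = - 9 \cdot 5^{2} = \left(-9\right) 25 = -225$)
$O{\left(u \right)} = -79 + \frac{u}{3}$ ($O{\left(u \right)} = -4 + \frac{u - 225}{3} = -4 + \frac{-225 + u}{3} = -4 + \left(-75 + \frac{u}{3}\right) = -79 + \frac{u}{3}$)
$q{\left(v,r \right)} = 2 + 2 r$ ($q{\left(v,r \right)} = \left(2 + 0\right) r + 2 = 2 r + 2 = 2 + 2 r$)
$x{\left(a \right)} = -2 - 2 a$ ($x{\left(a \right)} = - (2 + 2 a) = -2 - 2 a$)
$x{\left(O{\left(D \right)} \right)} + 31 = \left(-2 - 2 \left(-79 + \frac{1}{3} \left(-3\right)\right)\right) + 31 = \left(-2 - 2 \left(-79 - 1\right)\right) + 31 = \left(-2 - -160\right) + 31 = \left(-2 + 160\right) + 31 = 158 + 31 = 189$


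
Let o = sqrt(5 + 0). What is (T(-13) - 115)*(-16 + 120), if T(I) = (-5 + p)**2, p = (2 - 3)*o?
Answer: -8840 + 1040*sqrt(5) ≈ -6514.5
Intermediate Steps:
o = sqrt(5) ≈ 2.2361
p = -sqrt(5) (p = (2 - 3)*sqrt(5) = -sqrt(5) ≈ -2.2361)
T(I) = (-5 - sqrt(5))**2
(T(-13) - 115)*(-16 + 120) = ((5 + sqrt(5))**2 - 115)*(-16 + 120) = (-115 + (5 + sqrt(5))**2)*104 = -11960 + 104*(5 + sqrt(5))**2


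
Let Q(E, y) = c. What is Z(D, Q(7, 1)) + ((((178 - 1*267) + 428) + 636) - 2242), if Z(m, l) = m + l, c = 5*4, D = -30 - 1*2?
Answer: -1279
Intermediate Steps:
D = -32 (D = -30 - 2 = -32)
c = 20
Q(E, y) = 20
Z(m, l) = l + m
Z(D, Q(7, 1)) + ((((178 - 1*267) + 428) + 636) - 2242) = (20 - 32) + ((((178 - 1*267) + 428) + 636) - 2242) = -12 + ((((178 - 267) + 428) + 636) - 2242) = -12 + (((-89 + 428) + 636) - 2242) = -12 + ((339 + 636) - 2242) = -12 + (975 - 2242) = -12 - 1267 = -1279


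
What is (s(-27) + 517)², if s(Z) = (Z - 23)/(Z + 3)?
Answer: 38800441/144 ≈ 2.6945e+5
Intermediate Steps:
s(Z) = (-23 + Z)/(3 + Z)
(s(-27) + 517)² = ((-23 - 27)/(3 - 27) + 517)² = (-50/(-24) + 517)² = (-1/24*(-50) + 517)² = (25/12 + 517)² = (6229/12)² = 38800441/144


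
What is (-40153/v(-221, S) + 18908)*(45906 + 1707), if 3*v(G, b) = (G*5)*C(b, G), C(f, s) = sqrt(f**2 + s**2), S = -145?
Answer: 900266604 + 5735414367*sqrt(69866)/77201930 ≈ 9.0029e+8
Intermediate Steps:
v(G, b) = 5*G*sqrt(G**2 + b**2)/3 (v(G, b) = ((G*5)*sqrt(b**2 + G**2))/3 = ((5*G)*sqrt(G**2 + b**2))/3 = (5*G*sqrt(G**2 + b**2))/3 = 5*G*sqrt(G**2 + b**2)/3)
(-40153/v(-221, S) + 18908)*(45906 + 1707) = (-40153*(-3/(1105*sqrt((-221)**2 + (-145)**2))) + 18908)*(45906 + 1707) = (-40153*(-3/(1105*sqrt(48841 + 21025))) + 18908)*47613 = (-40153*(-3*sqrt(69866)/77201930) + 18908)*47613 = (-(-120459)*sqrt(69866)/77201930 + 18908)*47613 = (120459*sqrt(69866)/77201930 + 18908)*47613 = (18908 + 120459*sqrt(69866)/77201930)*47613 = 900266604 + 5735414367*sqrt(69866)/77201930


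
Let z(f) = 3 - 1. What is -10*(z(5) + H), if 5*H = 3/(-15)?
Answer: -98/5 ≈ -19.600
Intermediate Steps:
z(f) = 2
H = -1/25 (H = (3/(-15))/5 = (3*(-1/15))/5 = (⅕)*(-⅕) = -1/25 ≈ -0.040000)
-10*(z(5) + H) = -10*(2 - 1/25) = -10*49/25 = -98/5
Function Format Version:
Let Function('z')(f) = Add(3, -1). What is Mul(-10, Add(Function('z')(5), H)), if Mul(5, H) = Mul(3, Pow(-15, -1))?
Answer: Rational(-98, 5) ≈ -19.600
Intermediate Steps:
Function('z')(f) = 2
H = Rational(-1, 25) (H = Mul(Rational(1, 5), Mul(3, Pow(-15, -1))) = Mul(Rational(1, 5), Mul(3, Rational(-1, 15))) = Mul(Rational(1, 5), Rational(-1, 5)) = Rational(-1, 25) ≈ -0.040000)
Mul(-10, Add(Function('z')(5), H)) = Mul(-10, Add(2, Rational(-1, 25))) = Mul(-10, Rational(49, 25)) = Rational(-98, 5)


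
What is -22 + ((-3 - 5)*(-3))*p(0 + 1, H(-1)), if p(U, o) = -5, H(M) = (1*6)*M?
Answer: -142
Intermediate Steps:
H(M) = 6*M
-22 + ((-3 - 5)*(-3))*p(0 + 1, H(-1)) = -22 + ((-3 - 5)*(-3))*(-5) = -22 - 8*(-3)*(-5) = -22 + 24*(-5) = -22 - 120 = -142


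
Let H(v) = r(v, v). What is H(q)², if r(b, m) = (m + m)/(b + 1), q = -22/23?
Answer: 1936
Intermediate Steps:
q = -22/23 (q = -22*1/23 = -22/23 ≈ -0.95652)
r(b, m) = 2*m/(1 + b) (r(b, m) = (2*m)/(1 + b) = 2*m/(1 + b))
H(v) = 2*v/(1 + v)
H(q)² = (2*(-22/23)/(1 - 22/23))² = (2*(-22/23)/(1/23))² = (2*(-22/23)*23)² = (-44)² = 1936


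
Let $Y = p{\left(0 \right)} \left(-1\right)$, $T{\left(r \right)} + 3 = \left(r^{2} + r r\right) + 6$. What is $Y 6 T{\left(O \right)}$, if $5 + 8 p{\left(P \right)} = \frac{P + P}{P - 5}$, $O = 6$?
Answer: $\frac{1125}{4} \approx 281.25$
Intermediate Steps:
$p{\left(P \right)} = - \frac{5}{8} + \frac{P}{4 \left(-5 + P\right)}$ ($p{\left(P \right)} = - \frac{5}{8} + \frac{\left(P + P\right) \frac{1}{P - 5}}{8} = - \frac{5}{8} + \frac{2 P \frac{1}{-5 + P}}{8} = - \frac{5}{8} + \frac{P}{4 \left(-5 + P\right)}$)
$T{\left(r \right)} = 3 + 2 r^{2}$ ($T{\left(r \right)} = -3 + \left(\left(r^{2} + r r\right) + 6\right) = -3 + \left(\left(r^{2} + r^{2}\right) + 6\right) = -3 + \left(2 r^{2} + 6\right) = -3 + \left(6 + 2 r^{2}\right) = 3 + 2 r^{2}$)
$Y = \frac{5}{8}$ ($Y = \frac{25 - 0}{8 \left(-5 + 0\right)} \left(-1\right) = \frac{25 + 0}{8 \left(-5\right)} \left(-1\right) = \frac{1}{8} \left(- \frac{1}{5}\right) 25 \left(-1\right) = \left(- \frac{5}{8}\right) \left(-1\right) = \frac{5}{8} \approx 0.625$)
$Y 6 T{\left(O \right)} = \frac{5}{8} \cdot 6 \left(3 + 2 \cdot 6^{2}\right) = \frac{15 \left(3 + 2 \cdot 36\right)}{4} = \frac{15 \left(3 + 72\right)}{4} = \frac{15}{4} \cdot 75 = \frac{1125}{4}$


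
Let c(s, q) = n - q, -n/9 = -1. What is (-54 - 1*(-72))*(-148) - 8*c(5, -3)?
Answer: -2760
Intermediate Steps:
n = 9 (n = -9*(-1) = 9)
c(s, q) = 9 - q
(-54 - 1*(-72))*(-148) - 8*c(5, -3) = (-54 - 1*(-72))*(-148) - 8*(9 - 1*(-3)) = (-54 + 72)*(-148) - 8*(9 + 3) = 18*(-148) - 8*12 = -2664 - 96 = -2760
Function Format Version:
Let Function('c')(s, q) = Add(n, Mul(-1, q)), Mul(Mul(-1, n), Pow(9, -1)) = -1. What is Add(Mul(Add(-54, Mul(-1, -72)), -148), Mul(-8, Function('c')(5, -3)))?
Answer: -2760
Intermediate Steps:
n = 9 (n = Mul(-9, -1) = 9)
Function('c')(s, q) = Add(9, Mul(-1, q))
Add(Mul(Add(-54, Mul(-1, -72)), -148), Mul(-8, Function('c')(5, -3))) = Add(Mul(Add(-54, Mul(-1, -72)), -148), Mul(-8, Add(9, Mul(-1, -3)))) = Add(Mul(Add(-54, 72), -148), Mul(-8, Add(9, 3))) = Add(Mul(18, -148), Mul(-8, 12)) = Add(-2664, -96) = -2760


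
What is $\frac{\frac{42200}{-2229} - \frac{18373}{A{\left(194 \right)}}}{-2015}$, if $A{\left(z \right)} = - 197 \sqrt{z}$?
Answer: $\frac{8440}{898287} - \frac{18373 \sqrt{194}}{77009270} \approx 0.0060726$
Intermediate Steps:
$\frac{\frac{42200}{-2229} - \frac{18373}{A{\left(194 \right)}}}{-2015} = \frac{\frac{42200}{-2229} - \frac{18373}{\left(-197\right) \sqrt{194}}}{-2015} = \left(42200 \left(- \frac{1}{2229}\right) - 18373 \left(- \frac{\sqrt{194}}{38218}\right)\right) \left(- \frac{1}{2015}\right) = \left(- \frac{42200}{2229} + \frac{18373 \sqrt{194}}{38218}\right) \left(- \frac{1}{2015}\right) = \frac{8440}{898287} - \frac{18373 \sqrt{194}}{77009270}$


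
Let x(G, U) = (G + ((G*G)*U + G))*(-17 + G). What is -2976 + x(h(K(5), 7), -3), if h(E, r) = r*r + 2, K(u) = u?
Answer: -264810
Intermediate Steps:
h(E, r) = 2 + r**2 (h(E, r) = r**2 + 2 = 2 + r**2)
x(G, U) = (-17 + G)*(2*G + U*G**2) (x(G, U) = (G + (G**2*U + G))*(-17 + G) = (G + (U*G**2 + G))*(-17 + G) = (G + (G + U*G**2))*(-17 + G) = (2*G + U*G**2)*(-17 + G) = (-17 + G)*(2*G + U*G**2))
-2976 + x(h(K(5), 7), -3) = -2976 + (2 + 7**2)*(-34 + 2*(2 + 7**2) - 3*(2 + 7**2)**2 - 17*(2 + 7**2)*(-3)) = -2976 + (2 + 49)*(-34 + 2*(2 + 49) - 3*(2 + 49)**2 - 17*(2 + 49)*(-3)) = -2976 + 51*(-34 + 2*51 - 3*51**2 - 17*51*(-3)) = -2976 + 51*(-34 + 102 - 3*2601 + 2601) = -2976 + 51*(-34 + 102 - 7803 + 2601) = -2976 + 51*(-5134) = -2976 - 261834 = -264810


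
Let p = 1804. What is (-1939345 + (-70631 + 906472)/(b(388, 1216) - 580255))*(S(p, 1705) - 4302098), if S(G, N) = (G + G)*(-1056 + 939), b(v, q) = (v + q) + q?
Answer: 5290416985271908344/577435 ≈ 9.1619e+12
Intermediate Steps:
b(v, q) = v + 2*q (b(v, q) = (q + v) + q = v + 2*q)
S(G, N) = -234*G (S(G, N) = (2*G)*(-117) = -234*G)
(-1939345 + (-70631 + 906472)/(b(388, 1216) - 580255))*(S(p, 1705) - 4302098) = (-1939345 + (-70631 + 906472)/((388 + 2*1216) - 580255))*(-234*1804 - 4302098) = (-1939345 + 835841/((388 + 2432) - 580255))*(-422136 - 4302098) = (-1939345 + 835841/(2820 - 580255))*(-4724234) = (-1939345 + 835841/(-577435))*(-4724234) = (-1939345 + 835841*(-1/577435))*(-4724234) = (-1939345 - 835841/577435)*(-4724234) = -1119846515916/577435*(-4724234) = 5290416985271908344/577435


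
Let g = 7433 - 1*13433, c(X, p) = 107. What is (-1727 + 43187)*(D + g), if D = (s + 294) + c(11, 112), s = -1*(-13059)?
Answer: 309291600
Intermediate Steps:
s = 13059
g = -6000 (g = 7433 - 13433 = -6000)
D = 13460 (D = (13059 + 294) + 107 = 13353 + 107 = 13460)
(-1727 + 43187)*(D + g) = (-1727 + 43187)*(13460 - 6000) = 41460*7460 = 309291600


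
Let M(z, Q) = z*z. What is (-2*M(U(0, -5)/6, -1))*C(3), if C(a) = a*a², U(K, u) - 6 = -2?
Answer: -24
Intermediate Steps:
U(K, u) = 4 (U(K, u) = 6 - 2 = 4)
M(z, Q) = z²
C(a) = a³
(-2*M(U(0, -5)/6, -1))*C(3) = -2*(4/6)²*3³ = -2*(4*(⅙))²*27 = -2*(⅔)²*27 = -2*4/9*27 = -8/9*27 = -24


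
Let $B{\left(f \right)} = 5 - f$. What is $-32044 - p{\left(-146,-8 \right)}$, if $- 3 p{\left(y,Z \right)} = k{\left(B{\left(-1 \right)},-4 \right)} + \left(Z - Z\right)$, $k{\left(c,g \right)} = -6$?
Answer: $-32046$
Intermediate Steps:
$p{\left(y,Z \right)} = 2$ ($p{\left(y,Z \right)} = - \frac{-6 + \left(Z - Z\right)}{3} = - \frac{-6 + 0}{3} = \left(- \frac{1}{3}\right) \left(-6\right) = 2$)
$-32044 - p{\left(-146,-8 \right)} = -32044 - 2 = -32046$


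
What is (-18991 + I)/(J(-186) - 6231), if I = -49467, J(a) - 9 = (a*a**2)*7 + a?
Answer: 34229/22525200 ≈ 0.0015196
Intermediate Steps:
J(a) = 9 + a + 7*a**3 (J(a) = 9 + ((a*a**2)*7 + a) = 9 + (a**3*7 + a) = 9 + (7*a**3 + a) = 9 + (a + 7*a**3) = 9 + a + 7*a**3)
(-18991 + I)/(J(-186) - 6231) = (-18991 - 49467)/((9 - 186 + 7*(-186)**3) - 6231) = -68458/((9 - 186 + 7*(-6434856)) - 6231) = -68458/((9 - 186 - 45043992) - 6231) = -68458/(-45044169 - 6231) = -68458/(-45050400) = -68458*(-1/45050400) = 34229/22525200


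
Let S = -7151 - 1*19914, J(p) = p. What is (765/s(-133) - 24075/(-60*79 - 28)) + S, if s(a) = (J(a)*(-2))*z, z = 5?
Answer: -17159540633/634144 ≈ -27059.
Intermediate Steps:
s(a) = -10*a (s(a) = (a*(-2))*5 = -2*a*5 = -10*a)
S = -27065 (S = -7151 - 19914 = -27065)
(765/s(-133) - 24075/(-60*79 - 28)) + S = (765/((-10*(-133))) - 24075/(-60*79 - 28)) - 27065 = (765/1330 - 24075/(-4740 - 28)) - 27065 = (765*(1/1330) - 24075/(-4768)) - 27065 = (153/266 - 24075*(-1/4768)) - 27065 = (153/266 + 24075/4768) - 27065 = 3566727/634144 - 27065 = -17159540633/634144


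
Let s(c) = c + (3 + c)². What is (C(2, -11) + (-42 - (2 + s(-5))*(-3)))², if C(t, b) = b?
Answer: 2500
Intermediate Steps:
(C(2, -11) + (-42 - (2 + s(-5))*(-3)))² = (-11 + (-42 - (2 + (-5 + (3 - 5)²))*(-3)))² = (-11 + (-42 - (2 + (-5 + (-2)²))*(-3)))² = (-11 + (-42 - (2 + (-5 + 4))*(-3)))² = (-11 + (-42 - (2 - 1)*(-3)))² = (-11 + (-42 - (-3)))² = (-11 + (-42 - 1*(-3)))² = (-11 + (-42 + 3))² = (-11 - 39)² = (-50)² = 2500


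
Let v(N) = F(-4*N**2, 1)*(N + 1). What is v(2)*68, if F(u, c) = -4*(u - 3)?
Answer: 15504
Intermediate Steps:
F(u, c) = 12 - 4*u (F(u, c) = -4*(-3 + u) = 12 - 4*u)
v(N) = (1 + N)*(12 + 16*N**2) (v(N) = (12 - (-16)*N**2)*(N + 1) = (12 + 16*N**2)*(1 + N) = (1 + N)*(12 + 16*N**2))
v(2)*68 = (4*(1 + 2)*(3 + 4*2**2))*68 = (4*3*(3 + 4*4))*68 = (4*3*(3 + 16))*68 = (4*3*19)*68 = 228*68 = 15504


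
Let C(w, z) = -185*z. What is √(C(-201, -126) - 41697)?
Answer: 9*I*√227 ≈ 135.6*I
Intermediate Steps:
√(C(-201, -126) - 41697) = √(-185*(-126) - 41697) = √(23310 - 41697) = √(-18387) = 9*I*√227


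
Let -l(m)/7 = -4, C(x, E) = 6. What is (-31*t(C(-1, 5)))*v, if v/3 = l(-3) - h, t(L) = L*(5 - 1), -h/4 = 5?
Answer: -107136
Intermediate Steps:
h = -20 (h = -4*5 = -20)
l(m) = 28 (l(m) = -7*(-4) = 28)
t(L) = 4*L (t(L) = L*4 = 4*L)
v = 144 (v = 3*(28 - 1*(-20)) = 3*(28 + 20) = 3*48 = 144)
(-31*t(C(-1, 5)))*v = -124*6*144 = -31*24*144 = -744*144 = -107136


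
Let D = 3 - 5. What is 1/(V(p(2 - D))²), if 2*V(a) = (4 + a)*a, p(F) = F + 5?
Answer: 4/13689 ≈ 0.00029221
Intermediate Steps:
D = -2
p(F) = 5 + F
V(a) = a*(4 + a)/2 (V(a) = ((4 + a)*a)/2 = (a*(4 + a))/2 = a*(4 + a)/2)
1/(V(p(2 - D))²) = 1/(((5 + (2 - 1*(-2)))*(4 + (5 + (2 - 1*(-2))))/2)²) = 1/(((5 + (2 + 2))*(4 + (5 + (2 + 2)))/2)²) = 1/(((5 + 4)*(4 + (5 + 4))/2)²) = 1/(((½)*9*(4 + 9))²) = 1/(((½)*9*13)²) = 1/((117/2)²) = 1/(13689/4) = 4/13689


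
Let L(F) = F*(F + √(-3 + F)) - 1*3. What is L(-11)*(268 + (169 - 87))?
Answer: 41300 - 3850*I*√14 ≈ 41300.0 - 14405.0*I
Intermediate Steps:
L(F) = -3 + F*(F + √(-3 + F)) (L(F) = F*(F + √(-3 + F)) - 3 = -3 + F*(F + √(-3 + F)))
L(-11)*(268 + (169 - 87)) = (-3 + (-11)² - 11*√(-3 - 11))*(268 + (169 - 87)) = (-3 + 121 - 11*I*√14)*(268 + 82) = (-3 + 121 - 11*I*√14)*350 = (118 - 11*I*√14)*350 = 41300 - 3850*I*√14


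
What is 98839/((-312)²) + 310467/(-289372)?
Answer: -31170395/541704384 ≈ -0.057541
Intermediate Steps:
98839/((-312)²) + 310467/(-289372) = 98839/97344 + 310467*(-1/289372) = 98839*(1/97344) - 310467/289372 = 7603/7488 - 310467/289372 = -31170395/541704384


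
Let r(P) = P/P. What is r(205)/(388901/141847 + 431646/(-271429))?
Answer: 38501389363/44331319367 ≈ 0.86849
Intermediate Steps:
r(P) = 1
r(205)/(388901/141847 + 431646/(-271429)) = 1/(388901/141847 + 431646/(-271429)) = 1/(388901*(1/141847) + 431646*(-1/271429)) = 1/(388901/141847 - 431646/271429) = 1/(44331319367/38501389363) = 1*(38501389363/44331319367) = 38501389363/44331319367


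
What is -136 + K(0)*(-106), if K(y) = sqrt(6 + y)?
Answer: -136 - 106*sqrt(6) ≈ -395.65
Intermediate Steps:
-136 + K(0)*(-106) = -136 + sqrt(6 + 0)*(-106) = -136 + sqrt(6)*(-106) = -136 - 106*sqrt(6)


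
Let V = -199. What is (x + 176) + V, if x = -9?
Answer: -32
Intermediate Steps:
(x + 176) + V = (-9 + 176) - 199 = 167 - 199 = -32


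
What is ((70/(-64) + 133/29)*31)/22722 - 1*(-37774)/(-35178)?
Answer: -572127561/535183168 ≈ -1.0690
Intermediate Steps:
((70/(-64) + 133/29)*31)/22722 - 1*(-37774)/(-35178) = ((70*(-1/64) + 133*(1/29))*31)*(1/22722) + 37774*(-1/35178) = ((-35/32 + 133/29)*31)*(1/22722) - 1717/1599 = ((3241/928)*31)*(1/22722) - 1717/1599 = (100471/928)*(1/22722) - 1717/1599 = 14353/3012288 - 1717/1599 = -572127561/535183168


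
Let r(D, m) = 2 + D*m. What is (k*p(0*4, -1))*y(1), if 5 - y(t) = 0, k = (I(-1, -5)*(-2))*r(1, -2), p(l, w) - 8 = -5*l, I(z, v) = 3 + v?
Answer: 0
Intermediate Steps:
p(l, w) = 8 - 5*l
k = 0 (k = ((3 - 5)*(-2))*(2 + 1*(-2)) = (-2*(-2))*(2 - 2) = 4*0 = 0)
y(t) = 5 (y(t) = 5 - 1*0 = 5 + 0 = 5)
(k*p(0*4, -1))*y(1) = (0*(8 - 0*4))*5 = (0*(8 - 5*0))*5 = (0*(8 + 0))*5 = (0*8)*5 = 0*5 = 0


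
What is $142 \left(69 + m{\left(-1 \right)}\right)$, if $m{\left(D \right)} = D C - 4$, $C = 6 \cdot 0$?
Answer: $9230$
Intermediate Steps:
$C = 0$
$m{\left(D \right)} = -4$ ($m{\left(D \right)} = D 0 - 4 = 0 - 4 = -4$)
$142 \left(69 + m{\left(-1 \right)}\right) = 142 \left(69 - 4\right) = 142 \cdot 65 = 9230$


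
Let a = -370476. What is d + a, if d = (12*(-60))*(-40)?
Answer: -341676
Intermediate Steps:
d = 28800 (d = -720*(-40) = 28800)
d + a = 28800 - 370476 = -341676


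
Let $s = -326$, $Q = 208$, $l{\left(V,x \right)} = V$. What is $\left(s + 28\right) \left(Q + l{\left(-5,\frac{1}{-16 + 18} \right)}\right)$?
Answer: $-60494$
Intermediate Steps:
$\left(s + 28\right) \left(Q + l{\left(-5,\frac{1}{-16 + 18} \right)}\right) = \left(-326 + 28\right) \left(208 - 5\right) = \left(-298\right) 203 = -60494$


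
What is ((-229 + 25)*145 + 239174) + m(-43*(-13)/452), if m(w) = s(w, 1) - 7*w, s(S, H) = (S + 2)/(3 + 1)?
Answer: 378931763/1808 ≈ 2.0959e+5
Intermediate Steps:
s(S, H) = ½ + S/4 (s(S, H) = (2 + S)/4 = (2 + S)*(¼) = ½ + S/4)
m(w) = ½ - 27*w/4 (m(w) = (½ + w/4) - 7*w = ½ - 27*w/4)
((-229 + 25)*145 + 239174) + m(-43*(-13)/452) = ((-229 + 25)*145 + 239174) + (½ - 27*(-43*(-13))/(4*452)) = (-204*145 + 239174) + (½ - 15093/(4*452)) = (-29580 + 239174) + (½ - 27/4*559/452) = 209594 + (½ - 15093/1808) = 209594 - 14189/1808 = 378931763/1808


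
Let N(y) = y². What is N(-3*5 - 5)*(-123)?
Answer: -49200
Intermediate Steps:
N(-3*5 - 5)*(-123) = (-3*5 - 5)²*(-123) = (-15 - 5)²*(-123) = (-20)²*(-123) = 400*(-123) = -49200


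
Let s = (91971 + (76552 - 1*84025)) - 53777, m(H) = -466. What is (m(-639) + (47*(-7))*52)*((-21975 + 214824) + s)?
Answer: -3929019180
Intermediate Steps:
s = 30721 (s = (91971 + (76552 - 84025)) - 53777 = (91971 - 7473) - 53777 = 84498 - 53777 = 30721)
(m(-639) + (47*(-7))*52)*((-21975 + 214824) + s) = (-466 + (47*(-7))*52)*((-21975 + 214824) + 30721) = (-466 - 329*52)*(192849 + 30721) = (-466 - 17108)*223570 = -17574*223570 = -3929019180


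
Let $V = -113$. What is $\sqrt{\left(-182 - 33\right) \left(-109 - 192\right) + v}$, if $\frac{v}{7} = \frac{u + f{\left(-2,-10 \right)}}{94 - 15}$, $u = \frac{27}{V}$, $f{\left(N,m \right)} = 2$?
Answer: $\frac{\sqrt{5157236791546}}{8927} \approx 254.39$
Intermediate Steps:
$u = - \frac{27}{113}$ ($u = \frac{27}{-113} = 27 \left(- \frac{1}{113}\right) = - \frac{27}{113} \approx -0.23894$)
$v = \frac{1393}{8927}$ ($v = 7 \frac{- \frac{27}{113} + 2}{94 - 15} = 7 \frac{199}{113 \cdot 79} = 7 \cdot \frac{199}{113} \cdot \frac{1}{79} = 7 \cdot \frac{199}{8927} = \frac{1393}{8927} \approx 0.15604$)
$\sqrt{\left(-182 - 33\right) \left(-109 - 192\right) + v} = \sqrt{\left(-182 - 33\right) \left(-109 - 192\right) + \frac{1393}{8927}} = \sqrt{\left(-215\right) \left(-301\right) + \frac{1393}{8927}} = \sqrt{64715 + \frac{1393}{8927}} = \sqrt{\frac{577712198}{8927}} = \frac{\sqrt{5157236791546}}{8927}$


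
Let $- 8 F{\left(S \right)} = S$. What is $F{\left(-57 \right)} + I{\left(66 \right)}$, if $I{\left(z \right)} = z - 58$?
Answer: $\frac{121}{8} \approx 15.125$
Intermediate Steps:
$F{\left(S \right)} = - \frac{S}{8}$
$I{\left(z \right)} = -58 + z$
$F{\left(-57 \right)} + I{\left(66 \right)} = \left(- \frac{1}{8}\right) \left(-57\right) + \left(-58 + 66\right) = \frac{57}{8} + 8 = \frac{121}{8}$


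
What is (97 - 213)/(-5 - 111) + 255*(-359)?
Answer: -91544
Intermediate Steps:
(97 - 213)/(-5 - 111) + 255*(-359) = -116/(-116) - 91545 = -116*(-1/116) - 91545 = 1 - 91545 = -91544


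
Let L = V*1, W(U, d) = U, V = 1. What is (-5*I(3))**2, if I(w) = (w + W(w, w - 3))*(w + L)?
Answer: 14400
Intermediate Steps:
L = 1 (L = 1*1 = 1)
I(w) = 2*w*(1 + w) (I(w) = (w + w)*(w + 1) = (2*w)*(1 + w) = 2*w*(1 + w))
(-5*I(3))**2 = (-10*3*(1 + 3))**2 = (-10*3*4)**2 = (-5*24)**2 = (-120)**2 = 14400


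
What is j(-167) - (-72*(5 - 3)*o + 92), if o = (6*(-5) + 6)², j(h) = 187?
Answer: 83039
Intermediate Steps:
o = 576 (o = (-30 + 6)² = (-24)² = 576)
j(-167) - (-72*(5 - 3)*o + 92) = 187 - (-72*(5 - 3)*576 + 92) = 187 - (-144*576 + 92) = 187 - (-72*1152 + 92) = 187 - (-82944 + 92) = 187 - 1*(-82852) = 187 + 82852 = 83039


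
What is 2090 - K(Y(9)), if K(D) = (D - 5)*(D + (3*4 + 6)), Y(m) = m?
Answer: 1982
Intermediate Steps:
K(D) = (-5 + D)*(18 + D) (K(D) = (-5 + D)*(D + (12 + 6)) = (-5 + D)*(D + 18) = (-5 + D)*(18 + D))
2090 - K(Y(9)) = 2090 - (-90 + 9**2 + 13*9) = 2090 - (-90 + 81 + 117) = 2090 - 1*108 = 2090 - 108 = 1982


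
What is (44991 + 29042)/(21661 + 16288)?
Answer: 74033/37949 ≈ 1.9509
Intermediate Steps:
(44991 + 29042)/(21661 + 16288) = 74033/37949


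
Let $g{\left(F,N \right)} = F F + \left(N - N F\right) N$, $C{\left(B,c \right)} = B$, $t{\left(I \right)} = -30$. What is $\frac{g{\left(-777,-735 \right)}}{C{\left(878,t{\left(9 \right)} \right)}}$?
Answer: $\frac{420898779}{878} \approx 4.7938 \cdot 10^{5}$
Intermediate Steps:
$g{\left(F,N \right)} = F^{2} + N \left(N - F N\right)$ ($g{\left(F,N \right)} = F^{2} + \left(N - F N\right) N = F^{2} + N \left(N - F N\right)$)
$\frac{g{\left(-777,-735 \right)}}{C{\left(878,t{\left(9 \right)} \right)}} = \frac{\left(-777\right)^{2} + \left(-735\right)^{2} - - 777 \left(-735\right)^{2}}{878} = \left(603729 + 540225 - \left(-777\right) 540225\right) \frac{1}{878} = \left(603729 + 540225 + 419754825\right) \frac{1}{878} = 420898779 \cdot \frac{1}{878} = \frac{420898779}{878}$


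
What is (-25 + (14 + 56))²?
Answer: 2025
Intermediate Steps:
(-25 + (14 + 56))² = (-25 + 70)² = 45² = 2025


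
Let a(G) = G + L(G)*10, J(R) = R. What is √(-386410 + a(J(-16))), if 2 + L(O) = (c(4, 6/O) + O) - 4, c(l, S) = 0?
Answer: I*√386646 ≈ 621.81*I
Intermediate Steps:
L(O) = -6 + O (L(O) = -2 + ((0 + O) - 4) = -2 + (O - 4) = -2 + (-4 + O) = -6 + O)
a(G) = -60 + 11*G (a(G) = G + (-6 + G)*10 = G + (-60 + 10*G) = -60 + 11*G)
√(-386410 + a(J(-16))) = √(-386410 + (-60 + 11*(-16))) = √(-386410 + (-60 - 176)) = √(-386410 - 236) = √(-386646) = I*√386646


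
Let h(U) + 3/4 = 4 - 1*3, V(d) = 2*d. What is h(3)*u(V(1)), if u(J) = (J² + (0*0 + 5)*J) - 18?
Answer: -1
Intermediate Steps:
h(U) = ¼ (h(U) = -¾ + (4 - 1*3) = -¾ + (4 - 3) = -¾ + 1 = ¼)
u(J) = -18 + J² + 5*J (u(J) = (J² + (0 + 5)*J) - 18 = (J² + 5*J) - 18 = -18 + J² + 5*J)
h(3)*u(V(1)) = (-18 + (2*1)² + 5*(2*1))/4 = (-18 + 2² + 5*2)/4 = (-18 + 4 + 10)/4 = (¼)*(-4) = -1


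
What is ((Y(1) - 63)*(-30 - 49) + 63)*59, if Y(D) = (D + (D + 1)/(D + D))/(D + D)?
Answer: 292699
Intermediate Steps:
Y(D) = (D + (1 + D)/(2*D))/(2*D) (Y(D) = (D + (1 + D)/((2*D)))/((2*D)) = (D + (1 + D)*(1/(2*D)))*(1/(2*D)) = (D + (1 + D)/(2*D))*(1/(2*D)) = (D + (1 + D)/(2*D))/(2*D))
((Y(1) - 63)*(-30 - 49) + 63)*59 = (((¼)*(1 + 1 + 2*1²)/1² - 63)*(-30 - 49) + 63)*59 = (((¼)*1*(1 + 1 + 2*1) - 63)*(-79) + 63)*59 = (((¼)*1*(1 + 1 + 2) - 63)*(-79) + 63)*59 = (((¼)*1*4 - 63)*(-79) + 63)*59 = ((1 - 63)*(-79) + 63)*59 = (-62*(-79) + 63)*59 = (4898 + 63)*59 = 4961*59 = 292699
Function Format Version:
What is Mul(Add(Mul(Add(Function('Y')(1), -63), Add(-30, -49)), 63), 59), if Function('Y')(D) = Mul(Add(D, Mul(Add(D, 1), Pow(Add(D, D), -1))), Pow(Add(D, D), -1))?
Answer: 292699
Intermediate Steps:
Function('Y')(D) = Mul(Rational(1, 2), Pow(D, -1), Add(D, Mul(Rational(1, 2), Pow(D, -1), Add(1, D)))) (Function('Y')(D) = Mul(Add(D, Mul(Add(1, D), Pow(Mul(2, D), -1))), Pow(Mul(2, D), -1)) = Mul(Add(D, Mul(Add(1, D), Mul(Rational(1, 2), Pow(D, -1)))), Mul(Rational(1, 2), Pow(D, -1))) = Mul(Add(D, Mul(Rational(1, 2), Pow(D, -1), Add(1, D))), Mul(Rational(1, 2), Pow(D, -1))) = Mul(Rational(1, 2), Pow(D, -1), Add(D, Mul(Rational(1, 2), Pow(D, -1), Add(1, D)))))
Mul(Add(Mul(Add(Function('Y')(1), -63), Add(-30, -49)), 63), 59) = Mul(Add(Mul(Add(Mul(Rational(1, 4), Pow(1, -2), Add(1, 1, Mul(2, Pow(1, 2)))), -63), Add(-30, -49)), 63), 59) = Mul(Add(Mul(Add(Mul(Rational(1, 4), 1, Add(1, 1, Mul(2, 1))), -63), -79), 63), 59) = Mul(Add(Mul(Add(Mul(Rational(1, 4), 1, Add(1, 1, 2)), -63), -79), 63), 59) = Mul(Add(Mul(Add(Mul(Rational(1, 4), 1, 4), -63), -79), 63), 59) = Mul(Add(Mul(Add(1, -63), -79), 63), 59) = Mul(Add(Mul(-62, -79), 63), 59) = Mul(Add(4898, 63), 59) = Mul(4961, 59) = 292699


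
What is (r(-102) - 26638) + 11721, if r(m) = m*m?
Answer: -4513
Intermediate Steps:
r(m) = m²
(r(-102) - 26638) + 11721 = ((-102)² - 26638) + 11721 = (10404 - 26638) + 11721 = -16234 + 11721 = -4513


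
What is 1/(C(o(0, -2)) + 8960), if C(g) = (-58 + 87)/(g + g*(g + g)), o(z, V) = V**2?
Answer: 36/322589 ≈ 0.00011160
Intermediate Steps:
C(g) = 29/(g + 2*g**2) (C(g) = 29/(g + g*(2*g)) = 29/(g + 2*g**2))
1/(C(o(0, -2)) + 8960) = 1/(29/(((-2)**2)*(1 + 2*(-2)**2)) + 8960) = 1/(29/(4*(1 + 2*4)) + 8960) = 1/(29*(1/4)/(1 + 8) + 8960) = 1/(29*(1/4)/9 + 8960) = 1/(29*(1/4)*(1/9) + 8960) = 1/(29/36 + 8960) = 1/(322589/36) = 36/322589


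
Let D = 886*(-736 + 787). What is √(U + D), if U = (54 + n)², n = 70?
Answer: √60562 ≈ 246.09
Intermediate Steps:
D = 45186 (D = 886*51 = 45186)
U = 15376 (U = (54 + 70)² = 124² = 15376)
√(U + D) = √(15376 + 45186) = √60562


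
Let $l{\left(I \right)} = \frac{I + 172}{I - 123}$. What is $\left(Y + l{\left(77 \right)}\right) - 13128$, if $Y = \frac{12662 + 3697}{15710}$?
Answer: $- \frac{2372559939}{180665} \approx -13132.0$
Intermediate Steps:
$l{\left(I \right)} = \frac{172 + I}{-123 + I}$
$Y = \frac{16359}{15710}$ ($Y = 16359 \cdot \frac{1}{15710} = \frac{16359}{15710} \approx 1.0413$)
$\left(Y + l{\left(77 \right)}\right) - 13128 = \left(\frac{16359}{15710} + \frac{172 + 77}{-123 + 77}\right) - 13128 = \left(\frac{16359}{15710} + \frac{1}{-46} \cdot 249\right) - 13128 = \left(\frac{16359}{15710} - \frac{249}{46}\right) - 13128 = - \frac{789819}{180665} - 13128 = - \frac{2372559939}{180665}$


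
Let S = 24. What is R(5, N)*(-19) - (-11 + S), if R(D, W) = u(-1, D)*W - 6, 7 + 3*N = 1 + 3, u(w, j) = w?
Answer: 82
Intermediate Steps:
N = -1 (N = -7/3 + (1 + 3)/3 = -7/3 + (⅓)*4 = -7/3 + 4/3 = -1)
R(D, W) = -6 - W (R(D, W) = -W - 6 = -6 - W)
R(5, N)*(-19) - (-11 + S) = (-6 - 1*(-1))*(-19) - (-11 + 24) = (-6 + 1)*(-19) - 1*13 = -5*(-19) - 13 = 95 - 13 = 82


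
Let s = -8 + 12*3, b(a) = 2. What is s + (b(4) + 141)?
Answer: 171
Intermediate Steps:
s = 28 (s = -8 + 36 = 28)
s + (b(4) + 141) = 28 + (2 + 141) = 28 + 143 = 171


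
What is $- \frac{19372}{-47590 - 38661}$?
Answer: $\frac{19372}{86251} \approx 0.2246$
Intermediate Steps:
$- \frac{19372}{-47590 - 38661} = - \frac{19372}{-86251} = \left(-19372\right) \left(- \frac{1}{86251}\right) = \frac{19372}{86251}$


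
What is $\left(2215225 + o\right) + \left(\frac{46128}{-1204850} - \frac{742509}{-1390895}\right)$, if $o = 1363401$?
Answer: $\frac{599713328387657359}{167581984075} \approx 3.5786 \cdot 10^{6}$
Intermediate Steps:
$\left(2215225 + o\right) + \left(\frac{46128}{-1204850} - \frac{742509}{-1390895}\right) = \left(2215225 + 1363401\right) + \left(\frac{46128}{-1204850} - \frac{742509}{-1390895}\right) = 3578626 + \left(46128 \left(- \frac{1}{1204850}\right) - - \frac{742509}{1390895}\right) = 3578626 + \left(- \frac{23064}{602425} + \frac{742509}{1390895}\right) = 3578626 + \frac{83045276409}{167581984075} = \frac{599713328387657359}{167581984075}$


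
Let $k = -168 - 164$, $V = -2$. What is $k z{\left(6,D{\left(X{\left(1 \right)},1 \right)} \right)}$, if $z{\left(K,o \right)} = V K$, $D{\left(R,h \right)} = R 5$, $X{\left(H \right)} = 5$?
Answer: $3984$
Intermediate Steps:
$D{\left(R,h \right)} = 5 R$
$z{\left(K,o \right)} = - 2 K$
$k = -332$
$k z{\left(6,D{\left(X{\left(1 \right)},1 \right)} \right)} = - 332 \left(\left(-2\right) 6\right) = \left(-332\right) \left(-12\right) = 3984$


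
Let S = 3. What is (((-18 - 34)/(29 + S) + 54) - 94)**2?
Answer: 110889/64 ≈ 1732.6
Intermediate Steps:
(((-18 - 34)/(29 + S) + 54) - 94)**2 = (((-18 - 34)/(29 + 3) + 54) - 94)**2 = ((-52/32 + 54) - 94)**2 = ((-52*1/32 + 54) - 94)**2 = ((-13/8 + 54) - 94)**2 = (419/8 - 94)**2 = (-333/8)**2 = 110889/64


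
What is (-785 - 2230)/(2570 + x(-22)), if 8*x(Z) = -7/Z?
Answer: -530640/452327 ≈ -1.1731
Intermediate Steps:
x(Z) = -7/(8*Z) (x(Z) = (-7/Z)/8 = -7/(8*Z))
(-785 - 2230)/(2570 + x(-22)) = (-785 - 2230)/(2570 - 7/8/(-22)) = -3015/(2570 - 7/8*(-1/22)) = -3015/(2570 + 7/176) = -3015/452327/176 = -3015*176/452327 = -530640/452327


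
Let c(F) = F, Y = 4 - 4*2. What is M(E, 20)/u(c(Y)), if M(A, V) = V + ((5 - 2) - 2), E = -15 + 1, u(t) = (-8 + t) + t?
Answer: -21/16 ≈ -1.3125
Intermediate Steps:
Y = -4 (Y = 4 - 8 = -4)
u(t) = -8 + 2*t
E = -14
M(A, V) = 1 + V (M(A, V) = V + (3 - 2) = V + 1 = 1 + V)
M(E, 20)/u(c(Y)) = (1 + 20)/(-8 + 2*(-4)) = 21/(-8 - 8) = 21/(-16) = 21*(-1/16) = -21/16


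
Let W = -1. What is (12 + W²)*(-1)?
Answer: -13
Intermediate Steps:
(12 + W²)*(-1) = (12 + (-1)²)*(-1) = (12 + 1)*(-1) = 13*(-1) = -13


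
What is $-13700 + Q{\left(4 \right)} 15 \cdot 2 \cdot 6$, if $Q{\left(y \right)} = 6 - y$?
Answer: $-13340$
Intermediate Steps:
$-13700 + Q{\left(4 \right)} 15 \cdot 2 \cdot 6 = -13700 + \left(6 - 4\right) 15 \cdot 2 \cdot 6 = -13700 + \left(6 - 4\right) 15 \cdot 12 = -13700 + 2 \cdot 15 \cdot 12 = -13700 + 30 \cdot 12 = -13700 + 360 = -13340$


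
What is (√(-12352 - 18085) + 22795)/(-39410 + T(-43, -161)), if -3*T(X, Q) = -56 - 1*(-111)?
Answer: -13677/23657 - 3*I*√30437/118285 ≈ -0.57814 - 0.0044248*I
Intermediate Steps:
T(X, Q) = -55/3 (T(X, Q) = -(-56 - 1*(-111))/3 = -(-56 + 111)/3 = -⅓*55 = -55/3)
(√(-12352 - 18085) + 22795)/(-39410 + T(-43, -161)) = (√(-12352 - 18085) + 22795)/(-39410 - 55/3) = (√(-30437) + 22795)/(-118285/3) = (I*√30437 + 22795)*(-3/118285) = (22795 + I*√30437)*(-3/118285) = -13677/23657 - 3*I*√30437/118285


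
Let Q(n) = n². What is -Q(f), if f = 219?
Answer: -47961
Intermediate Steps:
-Q(f) = -1*219² = -1*47961 = -47961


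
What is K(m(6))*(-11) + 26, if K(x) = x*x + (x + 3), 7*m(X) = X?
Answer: -1201/49 ≈ -24.510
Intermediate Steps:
m(X) = X/7
K(x) = 3 + x + x² (K(x) = x² + (3 + x) = 3 + x + x²)
K(m(6))*(-11) + 26 = (3 + (⅐)*6 + ((⅐)*6)²)*(-11) + 26 = (3 + 6/7 + (6/7)²)*(-11) + 26 = (3 + 6/7 + 36/49)*(-11) + 26 = (225/49)*(-11) + 26 = -2475/49 + 26 = -1201/49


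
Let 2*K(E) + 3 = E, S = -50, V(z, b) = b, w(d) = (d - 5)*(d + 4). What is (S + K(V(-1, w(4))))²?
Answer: 12321/4 ≈ 3080.3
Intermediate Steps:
w(d) = (-5 + d)*(4 + d)
K(E) = -3/2 + E/2
(S + K(V(-1, w(4))))² = (-50 + (-3/2 + (-20 + 4² - 1*4)/2))² = (-50 + (-3/2 + (-20 + 16 - 4)/2))² = (-50 + (-3/2 + (½)*(-8)))² = (-50 + (-3/2 - 4))² = (-50 - 11/2)² = (-111/2)² = 12321/4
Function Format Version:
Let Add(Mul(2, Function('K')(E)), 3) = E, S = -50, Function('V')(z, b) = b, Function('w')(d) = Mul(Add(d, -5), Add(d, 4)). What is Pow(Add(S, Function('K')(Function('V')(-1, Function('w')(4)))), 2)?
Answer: Rational(12321, 4) ≈ 3080.3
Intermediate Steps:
Function('w')(d) = Mul(Add(-5, d), Add(4, d))
Function('K')(E) = Add(Rational(-3, 2), Mul(Rational(1, 2), E))
Pow(Add(S, Function('K')(Function('V')(-1, Function('w')(4)))), 2) = Pow(Add(-50, Add(Rational(-3, 2), Mul(Rational(1, 2), Add(-20, Pow(4, 2), Mul(-1, 4))))), 2) = Pow(Add(-50, Add(Rational(-3, 2), Mul(Rational(1, 2), Add(-20, 16, -4)))), 2) = Pow(Add(-50, Add(Rational(-3, 2), Mul(Rational(1, 2), -8))), 2) = Pow(Add(-50, Add(Rational(-3, 2), -4)), 2) = Pow(Add(-50, Rational(-11, 2)), 2) = Pow(Rational(-111, 2), 2) = Rational(12321, 4)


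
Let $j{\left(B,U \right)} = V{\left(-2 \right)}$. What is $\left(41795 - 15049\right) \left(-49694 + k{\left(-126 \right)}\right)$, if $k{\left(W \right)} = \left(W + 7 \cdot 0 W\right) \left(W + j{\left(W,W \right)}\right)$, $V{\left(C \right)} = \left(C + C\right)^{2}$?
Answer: $-958416164$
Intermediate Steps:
$V{\left(C \right)} = 4 C^{2}$ ($V{\left(C \right)} = \left(2 C\right)^{2} = 4 C^{2}$)
$j{\left(B,U \right)} = 16$ ($j{\left(B,U \right)} = 4 \left(-2\right)^{2} = 4 \cdot 4 = 16$)
$k{\left(W \right)} = W \left(16 + W\right)$ ($k{\left(W \right)} = \left(W + 7 \cdot 0 W\right) \left(W + 16\right) = \left(W + 0 W\right) \left(16 + W\right) = \left(W + 0\right) \left(16 + W\right) = W \left(16 + W\right)$)
$\left(41795 - 15049\right) \left(-49694 + k{\left(-126 \right)}\right) = \left(41795 - 15049\right) \left(-49694 - 126 \left(16 - 126\right)\right) = 26746 \left(-49694 - -13860\right) = 26746 \left(-49694 + 13860\right) = 26746 \left(-35834\right) = -958416164$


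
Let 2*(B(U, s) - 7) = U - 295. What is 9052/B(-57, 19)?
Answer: -9052/169 ≈ -53.562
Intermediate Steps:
B(U, s) = -281/2 + U/2 (B(U, s) = 7 + (U - 295)/2 = 7 + (-295 + U)/2 = 7 + (-295/2 + U/2) = -281/2 + U/2)
9052/B(-57, 19) = 9052/(-281/2 + (½)*(-57)) = 9052/(-281/2 - 57/2) = 9052/(-169) = 9052*(-1/169) = -9052/169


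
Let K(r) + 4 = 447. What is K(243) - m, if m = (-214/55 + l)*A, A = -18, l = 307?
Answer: 324443/55 ≈ 5899.0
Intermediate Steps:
K(r) = 443 (K(r) = -4 + 447 = 443)
m = -300078/55 (m = (-214/55 + 307)*(-18) = (16671/55)*(-18) = -300078/55 ≈ -5456.0)
K(243) - m = 443 - 1*(-300078/55) = 443 + 300078/55 = 324443/55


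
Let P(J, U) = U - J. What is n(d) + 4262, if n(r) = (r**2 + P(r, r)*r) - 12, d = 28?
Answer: 5034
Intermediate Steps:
n(r) = -12 + r**2 (n(r) = (r**2 + (r - r)*r) - 12 = (r**2 + 0*r) - 12 = (r**2 + 0) - 12 = r**2 - 12 = -12 + r**2)
n(d) + 4262 = (-12 + 28**2) + 4262 = (-12 + 784) + 4262 = 772 + 4262 = 5034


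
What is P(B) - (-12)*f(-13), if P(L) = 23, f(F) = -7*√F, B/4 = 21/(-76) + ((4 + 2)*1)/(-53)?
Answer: 23 - 84*I*√13 ≈ 23.0 - 302.87*I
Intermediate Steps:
B = -1569/1007 (B = 4*(21/(-76) + ((4 + 2)*1)/(-53)) = 4*(21*(-1/76) + (6*1)*(-1/53)) = 4*(-21/76 + 6*(-1/53)) = 4*(-21/76 - 6/53) = 4*(-1569/4028) = -1569/1007 ≈ -1.5581)
P(B) - (-12)*f(-13) = 23 - (-12)*(-7*I*√13) = 23 - 84*I*√13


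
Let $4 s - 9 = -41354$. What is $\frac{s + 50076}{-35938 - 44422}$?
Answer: $- \frac{158959}{321440} \approx -0.49452$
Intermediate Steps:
$s = - \frac{41345}{4}$ ($s = \frac{9}{4} + \frac{1}{4} \left(-41354\right) = \frac{9}{4} - \frac{20677}{2} = - \frac{41345}{4} \approx -10336.0$)
$\frac{s + 50076}{-35938 - 44422} = \frac{- \frac{41345}{4} + 50076}{-35938 - 44422} = \frac{158959}{4 \left(-80360\right)} = \frac{158959}{4} \left(- \frac{1}{80360}\right) = - \frac{158959}{321440}$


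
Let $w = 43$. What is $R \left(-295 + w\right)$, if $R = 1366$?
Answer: $-344232$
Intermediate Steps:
$R \left(-295 + w\right) = 1366 \left(-295 + 43\right) = 1366 \left(-252\right) = -344232$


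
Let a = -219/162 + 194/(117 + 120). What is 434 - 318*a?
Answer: 429149/711 ≈ 603.58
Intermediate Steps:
a = -2275/4266 (a = -219*1/162 + 194/237 = -73/54 + 194*(1/237) = -73/54 + 194/237 = -2275/4266 ≈ -0.53329)
434 - 318*a = 434 - 318*(-2275/4266) = 434 + 120575/711 = 429149/711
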